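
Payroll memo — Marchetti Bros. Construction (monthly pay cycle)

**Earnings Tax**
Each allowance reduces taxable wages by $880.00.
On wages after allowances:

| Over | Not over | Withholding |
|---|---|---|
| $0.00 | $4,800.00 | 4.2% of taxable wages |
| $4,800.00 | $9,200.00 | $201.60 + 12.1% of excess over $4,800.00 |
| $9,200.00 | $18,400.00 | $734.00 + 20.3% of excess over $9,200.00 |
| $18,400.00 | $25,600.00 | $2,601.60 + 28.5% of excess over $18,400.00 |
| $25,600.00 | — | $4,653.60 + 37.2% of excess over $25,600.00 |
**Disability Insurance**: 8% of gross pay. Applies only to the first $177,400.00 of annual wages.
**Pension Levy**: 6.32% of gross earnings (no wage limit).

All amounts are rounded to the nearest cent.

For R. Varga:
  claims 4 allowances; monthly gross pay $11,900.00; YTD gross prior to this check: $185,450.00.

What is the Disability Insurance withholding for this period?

Disability Insurance: YTD $185,450.00 ≥ cap $177,400.00 → $0.00

$0.00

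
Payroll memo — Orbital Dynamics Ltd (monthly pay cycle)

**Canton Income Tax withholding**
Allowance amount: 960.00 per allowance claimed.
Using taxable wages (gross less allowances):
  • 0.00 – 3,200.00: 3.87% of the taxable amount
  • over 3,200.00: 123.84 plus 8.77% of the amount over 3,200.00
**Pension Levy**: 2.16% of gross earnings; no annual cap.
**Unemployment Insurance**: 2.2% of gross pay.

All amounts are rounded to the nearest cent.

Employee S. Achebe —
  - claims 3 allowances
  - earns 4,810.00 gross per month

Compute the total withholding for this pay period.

Canton Income Tax: taxable = 4,810.00 − 3×960.00 = 1,930.00
  3.87% × 1,930.00 = 74.69
Pension Levy: 2.16% × 4,810.00 = 103.90
Unemployment Insurance: 2.2% × 4,810.00 = 105.82
Total: 74.69 + 103.90 + 105.82 = 284.41

284.41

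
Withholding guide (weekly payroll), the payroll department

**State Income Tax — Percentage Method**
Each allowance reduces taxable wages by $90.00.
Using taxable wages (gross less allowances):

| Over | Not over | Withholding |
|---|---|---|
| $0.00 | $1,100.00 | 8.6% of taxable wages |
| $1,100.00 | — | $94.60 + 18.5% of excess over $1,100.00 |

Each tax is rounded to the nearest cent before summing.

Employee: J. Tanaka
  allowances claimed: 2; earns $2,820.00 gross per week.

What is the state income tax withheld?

$379.50

State Income Tax: taxable = $2,820.00 − 2×$90.00 = $2,640.00
  $94.60 + 18.5% × ($2,640.00 − $1,100.00) = $94.60 + 18.5% × $1,540.00 = $379.50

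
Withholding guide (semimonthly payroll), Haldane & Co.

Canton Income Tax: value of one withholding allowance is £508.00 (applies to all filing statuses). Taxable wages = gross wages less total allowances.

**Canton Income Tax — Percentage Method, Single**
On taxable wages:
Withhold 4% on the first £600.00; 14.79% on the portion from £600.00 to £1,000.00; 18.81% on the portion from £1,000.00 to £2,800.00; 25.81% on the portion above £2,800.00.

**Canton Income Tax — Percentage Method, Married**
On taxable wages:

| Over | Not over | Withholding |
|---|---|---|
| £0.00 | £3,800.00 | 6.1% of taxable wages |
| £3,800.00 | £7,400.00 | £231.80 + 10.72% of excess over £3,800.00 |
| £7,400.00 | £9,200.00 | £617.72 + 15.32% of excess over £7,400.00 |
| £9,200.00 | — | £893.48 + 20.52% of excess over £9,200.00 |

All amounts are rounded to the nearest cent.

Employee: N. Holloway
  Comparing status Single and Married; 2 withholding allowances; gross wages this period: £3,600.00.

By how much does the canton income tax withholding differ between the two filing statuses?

£223.49

Canton Income Tax (Single): taxable = £3,600.00 − 2×£508.00 = £2,584.00
  £83.16 + 18.81% × (£2,584.00 − £1,000.00) = £83.16 + 18.81% × £1,584.00 = £381.11
Canton Income Tax (Married): taxable = £3,600.00 − 2×£508.00 = £2,584.00
  6.1% × £2,584.00 = £157.62
Difference: |£381.11 − £157.62| = £223.49 (higher under Single)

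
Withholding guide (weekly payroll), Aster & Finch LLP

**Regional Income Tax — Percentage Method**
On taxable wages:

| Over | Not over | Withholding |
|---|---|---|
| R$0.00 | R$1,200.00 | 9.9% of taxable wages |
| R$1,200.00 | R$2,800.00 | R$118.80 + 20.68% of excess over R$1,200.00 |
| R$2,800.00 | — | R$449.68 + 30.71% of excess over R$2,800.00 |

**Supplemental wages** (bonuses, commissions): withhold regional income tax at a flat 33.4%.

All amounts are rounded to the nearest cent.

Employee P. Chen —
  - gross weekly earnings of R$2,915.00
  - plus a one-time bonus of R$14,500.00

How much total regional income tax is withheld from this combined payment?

R$5,328.00

Regional Income Tax: taxable = R$2,915.00
  R$449.68 + 30.71% × (R$2,915.00 − R$2,800.00) = R$449.68 + 30.71% × R$115.00 = R$485.00
Supplemental (33.4% flat on bonus): 33.4% × R$14,500.00 = R$4,843.00
Total regional income tax: R$485.00 + R$4,843.00 = R$5,328.00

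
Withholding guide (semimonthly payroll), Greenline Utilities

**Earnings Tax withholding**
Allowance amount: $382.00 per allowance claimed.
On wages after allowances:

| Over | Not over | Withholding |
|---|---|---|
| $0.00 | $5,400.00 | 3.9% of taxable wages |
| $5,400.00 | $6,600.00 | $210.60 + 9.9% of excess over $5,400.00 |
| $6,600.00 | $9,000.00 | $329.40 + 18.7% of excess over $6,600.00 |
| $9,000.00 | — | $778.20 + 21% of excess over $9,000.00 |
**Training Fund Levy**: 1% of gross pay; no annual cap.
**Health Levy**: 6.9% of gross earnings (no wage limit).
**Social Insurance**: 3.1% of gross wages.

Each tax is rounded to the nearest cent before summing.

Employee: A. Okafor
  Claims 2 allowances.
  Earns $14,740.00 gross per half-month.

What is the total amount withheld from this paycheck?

$3,444.56

Earnings Tax: taxable = $14,740.00 − 2×$382.00 = $13,976.00
  $778.20 + 21% × ($13,976.00 − $9,000.00) = $778.20 + 21% × $4,976.00 = $1,823.16
Training Fund Levy: 1% × $14,740.00 = $147.40
Health Levy: 6.9% × $14,740.00 = $1,017.06
Social Insurance: 3.1% × $14,740.00 = $456.94
Total: $1,823.16 + $147.40 + $1,017.06 + $456.94 = $3,444.56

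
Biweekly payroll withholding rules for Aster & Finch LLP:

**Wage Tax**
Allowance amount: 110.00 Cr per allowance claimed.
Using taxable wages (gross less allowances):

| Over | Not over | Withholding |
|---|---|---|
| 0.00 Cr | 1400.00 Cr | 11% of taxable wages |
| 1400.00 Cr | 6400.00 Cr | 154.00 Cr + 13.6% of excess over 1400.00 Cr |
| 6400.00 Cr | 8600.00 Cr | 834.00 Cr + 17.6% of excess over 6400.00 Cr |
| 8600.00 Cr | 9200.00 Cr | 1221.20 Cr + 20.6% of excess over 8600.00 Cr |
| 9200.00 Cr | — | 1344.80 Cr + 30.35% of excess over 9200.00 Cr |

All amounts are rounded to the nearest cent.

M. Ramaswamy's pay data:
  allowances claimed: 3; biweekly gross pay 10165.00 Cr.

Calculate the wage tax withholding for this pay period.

Wage Tax: taxable = 10165.00 Cr − 3×110.00 Cr = 9835.00 Cr
  1344.80 Cr + 30.35% × (9835.00 Cr − 9200.00 Cr) = 1344.80 Cr + 30.35% × 635.00 Cr = 1537.52 Cr

1537.52 Cr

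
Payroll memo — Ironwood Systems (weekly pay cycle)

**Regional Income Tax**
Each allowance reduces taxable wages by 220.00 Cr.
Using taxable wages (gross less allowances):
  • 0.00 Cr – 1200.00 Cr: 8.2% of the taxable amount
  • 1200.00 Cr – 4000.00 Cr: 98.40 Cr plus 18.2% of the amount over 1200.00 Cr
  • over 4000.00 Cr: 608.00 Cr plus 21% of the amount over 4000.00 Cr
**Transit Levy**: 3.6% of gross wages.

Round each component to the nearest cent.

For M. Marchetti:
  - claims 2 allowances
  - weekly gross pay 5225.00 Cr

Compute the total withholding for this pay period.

960.95 Cr

Regional Income Tax: taxable = 5225.00 Cr − 2×220.00 Cr = 4785.00 Cr
  608.00 Cr + 21% × (4785.00 Cr − 4000.00 Cr) = 608.00 Cr + 21% × 785.00 Cr = 772.85 Cr
Transit Levy: 3.6% × 5225.00 Cr = 188.10 Cr
Total: 772.85 Cr + 188.10 Cr = 960.95 Cr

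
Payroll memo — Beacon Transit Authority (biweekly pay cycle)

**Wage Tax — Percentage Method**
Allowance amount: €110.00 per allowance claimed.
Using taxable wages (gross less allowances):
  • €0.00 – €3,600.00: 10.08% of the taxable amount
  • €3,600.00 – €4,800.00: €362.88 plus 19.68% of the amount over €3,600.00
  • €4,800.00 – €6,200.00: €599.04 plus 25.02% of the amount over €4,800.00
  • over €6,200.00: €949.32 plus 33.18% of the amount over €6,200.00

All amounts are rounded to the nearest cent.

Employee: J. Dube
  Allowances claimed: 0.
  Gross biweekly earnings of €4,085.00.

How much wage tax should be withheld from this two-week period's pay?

Wage Tax: taxable = €4,085.00
  €362.88 + 19.68% × (€4,085.00 − €3,600.00) = €362.88 + 19.68% × €485.00 = €458.33

€458.33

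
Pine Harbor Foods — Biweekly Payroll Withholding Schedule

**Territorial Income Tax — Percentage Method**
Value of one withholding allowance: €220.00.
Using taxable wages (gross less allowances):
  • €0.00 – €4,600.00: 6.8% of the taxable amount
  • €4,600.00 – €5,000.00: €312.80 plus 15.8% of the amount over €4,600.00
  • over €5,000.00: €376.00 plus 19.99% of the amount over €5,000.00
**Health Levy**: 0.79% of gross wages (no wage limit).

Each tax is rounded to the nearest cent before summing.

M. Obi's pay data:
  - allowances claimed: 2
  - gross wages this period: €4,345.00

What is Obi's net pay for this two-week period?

Territorial Income Tax: taxable = €4,345.00 − 2×€220.00 = €3,905.00
  6.8% × €3,905.00 = €265.54
Health Levy: 0.79% × €4,345.00 = €34.33
Total withheld: €265.54 + €34.33 = €299.87
Net pay: €4,345.00 − €299.87 = €4,045.13

€4,045.13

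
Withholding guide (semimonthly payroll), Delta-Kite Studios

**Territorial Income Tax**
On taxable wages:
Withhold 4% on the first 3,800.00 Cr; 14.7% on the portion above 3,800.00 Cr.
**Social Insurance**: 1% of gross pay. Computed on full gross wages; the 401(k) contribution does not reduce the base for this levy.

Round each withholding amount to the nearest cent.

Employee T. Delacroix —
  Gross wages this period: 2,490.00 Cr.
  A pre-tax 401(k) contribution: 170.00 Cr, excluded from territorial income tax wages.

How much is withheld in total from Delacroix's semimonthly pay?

117.70 Cr

Territorial Income Tax: taxable = 2,490.00 Cr − 170.00 Cr = 2,320.00 Cr
  4% × 2,320.00 Cr = 92.80 Cr
Social Insurance: 1% × 2,490.00 Cr = 24.90 Cr
Total: 92.80 Cr + 24.90 Cr = 117.70 Cr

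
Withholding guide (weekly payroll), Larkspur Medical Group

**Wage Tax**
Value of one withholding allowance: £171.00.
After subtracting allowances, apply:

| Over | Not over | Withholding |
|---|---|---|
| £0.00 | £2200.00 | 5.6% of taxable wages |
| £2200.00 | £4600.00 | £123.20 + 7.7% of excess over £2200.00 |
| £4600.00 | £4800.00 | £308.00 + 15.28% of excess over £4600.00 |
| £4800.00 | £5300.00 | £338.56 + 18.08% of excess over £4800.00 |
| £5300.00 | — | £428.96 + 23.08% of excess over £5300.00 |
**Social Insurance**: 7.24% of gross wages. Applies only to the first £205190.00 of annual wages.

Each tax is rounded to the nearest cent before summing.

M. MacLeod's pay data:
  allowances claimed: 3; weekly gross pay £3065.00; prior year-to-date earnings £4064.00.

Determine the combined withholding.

£372.21

Wage Tax: taxable = £3065.00 − 3×£171.00 = £2552.00
  £123.20 + 7.7% × (£2552.00 − £2200.00) = £123.20 + 7.7% × £352.00 = £150.30
Social Insurance: 7.24% × £3065.00 = £221.91
Total: £150.30 + £221.91 = £372.21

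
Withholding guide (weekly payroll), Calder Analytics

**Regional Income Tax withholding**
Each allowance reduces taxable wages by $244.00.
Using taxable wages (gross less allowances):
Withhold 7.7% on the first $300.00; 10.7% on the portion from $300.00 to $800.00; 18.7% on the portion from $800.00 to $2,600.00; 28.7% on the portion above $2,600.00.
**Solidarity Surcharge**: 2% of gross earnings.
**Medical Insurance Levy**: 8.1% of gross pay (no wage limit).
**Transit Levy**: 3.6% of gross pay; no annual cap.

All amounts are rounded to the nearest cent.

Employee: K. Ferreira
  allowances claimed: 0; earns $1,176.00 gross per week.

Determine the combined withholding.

Regional Income Tax: taxable = $1,176.00
  $76.60 + 18.7% × ($1,176.00 − $800.00) = $76.60 + 18.7% × $376.00 = $146.91
Solidarity Surcharge: 2% × $1,176.00 = $23.52
Medical Insurance Levy: 8.1% × $1,176.00 = $95.26
Transit Levy: 3.6% × $1,176.00 = $42.34
Total: $146.91 + $23.52 + $95.26 + $42.34 = $308.03

$308.03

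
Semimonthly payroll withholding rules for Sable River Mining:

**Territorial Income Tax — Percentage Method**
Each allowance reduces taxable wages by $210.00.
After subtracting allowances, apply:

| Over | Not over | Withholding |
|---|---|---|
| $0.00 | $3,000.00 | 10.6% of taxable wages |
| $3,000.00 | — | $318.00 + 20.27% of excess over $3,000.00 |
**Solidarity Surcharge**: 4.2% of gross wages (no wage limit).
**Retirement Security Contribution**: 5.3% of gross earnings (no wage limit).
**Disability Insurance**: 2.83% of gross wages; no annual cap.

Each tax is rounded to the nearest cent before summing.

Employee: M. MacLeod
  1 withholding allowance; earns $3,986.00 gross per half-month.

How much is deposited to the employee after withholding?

$3,019.23

Territorial Income Tax: taxable = $3,986.00 − 1×$210.00 = $3,776.00
  $318.00 + 20.27% × ($3,776.00 − $3,000.00) = $318.00 + 20.27% × $776.00 = $475.30
Solidarity Surcharge: 4.2% × $3,986.00 = $167.41
Retirement Security Contribution: 5.3% × $3,986.00 = $211.26
Disability Insurance: 2.83% × $3,986.00 = $112.80
Total withheld: $475.30 + $167.41 + $211.26 + $112.80 = $966.77
Net pay: $3,986.00 − $966.77 = $3,019.23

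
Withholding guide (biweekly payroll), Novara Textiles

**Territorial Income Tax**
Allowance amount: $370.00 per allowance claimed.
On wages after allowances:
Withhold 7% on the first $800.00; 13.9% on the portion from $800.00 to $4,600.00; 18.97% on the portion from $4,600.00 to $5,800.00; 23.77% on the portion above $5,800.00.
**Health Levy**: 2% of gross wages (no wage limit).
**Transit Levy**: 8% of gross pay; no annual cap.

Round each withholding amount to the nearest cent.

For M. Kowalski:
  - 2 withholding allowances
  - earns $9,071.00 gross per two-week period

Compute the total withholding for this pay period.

$2,320.56

Territorial Income Tax: taxable = $9,071.00 − 2×$370.00 = $8,331.00
  $811.84 + 23.77% × ($8,331.00 − $5,800.00) = $811.84 + 23.77% × $2,531.00 = $1,413.46
Health Levy: 2% × $9,071.00 = $181.42
Transit Levy: 8% × $9,071.00 = $725.68
Total: $1,413.46 + $181.42 + $725.68 = $2,320.56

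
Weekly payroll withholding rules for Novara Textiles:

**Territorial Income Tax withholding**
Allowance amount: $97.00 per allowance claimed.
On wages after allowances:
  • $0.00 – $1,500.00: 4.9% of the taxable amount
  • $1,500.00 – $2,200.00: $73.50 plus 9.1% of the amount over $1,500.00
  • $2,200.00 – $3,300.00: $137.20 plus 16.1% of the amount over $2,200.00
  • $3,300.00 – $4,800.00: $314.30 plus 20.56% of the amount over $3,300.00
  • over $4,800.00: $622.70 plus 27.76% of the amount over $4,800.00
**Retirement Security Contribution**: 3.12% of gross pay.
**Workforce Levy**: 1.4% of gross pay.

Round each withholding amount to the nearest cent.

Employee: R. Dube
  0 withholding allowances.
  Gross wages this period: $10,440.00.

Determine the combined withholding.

$2,660.25

Territorial Income Tax: taxable = $10,440.00
  $622.70 + 27.76% × ($10,440.00 − $4,800.00) = $622.70 + 27.76% × $5,640.00 = $2,188.36
Retirement Security Contribution: 3.12% × $10,440.00 = $325.73
Workforce Levy: 1.4% × $10,440.00 = $146.16
Total: $2,188.36 + $325.73 + $146.16 = $2,660.25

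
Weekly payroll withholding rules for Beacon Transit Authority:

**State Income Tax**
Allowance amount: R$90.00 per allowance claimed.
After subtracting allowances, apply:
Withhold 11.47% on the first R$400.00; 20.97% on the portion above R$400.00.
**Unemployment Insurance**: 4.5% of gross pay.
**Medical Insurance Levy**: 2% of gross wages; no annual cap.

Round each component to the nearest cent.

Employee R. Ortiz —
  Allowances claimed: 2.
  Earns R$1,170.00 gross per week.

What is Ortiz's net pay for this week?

State Income Tax: taxable = R$1,170.00 − 2×R$90.00 = R$990.00
  R$45.88 + 20.97% × (R$990.00 − R$400.00) = R$45.88 + 20.97% × R$590.00 = R$169.60
Unemployment Insurance: 4.5% × R$1,170.00 = R$52.65
Medical Insurance Levy: 2% × R$1,170.00 = R$23.40
Total withheld: R$169.60 + R$52.65 + R$23.40 = R$245.65
Net pay: R$1,170.00 − R$245.65 = R$924.35

R$924.35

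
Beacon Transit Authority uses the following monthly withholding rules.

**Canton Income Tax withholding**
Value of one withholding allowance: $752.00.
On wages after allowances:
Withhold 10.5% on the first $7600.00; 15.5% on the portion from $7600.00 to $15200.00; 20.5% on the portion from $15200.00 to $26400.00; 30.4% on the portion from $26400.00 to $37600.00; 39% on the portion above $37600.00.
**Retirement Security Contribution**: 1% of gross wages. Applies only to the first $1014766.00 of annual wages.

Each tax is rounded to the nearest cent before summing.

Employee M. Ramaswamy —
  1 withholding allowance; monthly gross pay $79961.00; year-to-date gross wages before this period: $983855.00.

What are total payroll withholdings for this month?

$24213.42

Canton Income Tax: taxable = $79961.00 − 1×$752.00 = $79209.00
  $7676.80 + 39% × ($79209.00 − $37600.00) = $7676.80 + 39% × $41609.00 = $23904.31
Retirement Security Contribution: cap $1014766.00 − YTD $983855.00 = $30911.00 subject; 1% × $30911.00 = $309.11
Total: $23904.31 + $309.11 = $24213.42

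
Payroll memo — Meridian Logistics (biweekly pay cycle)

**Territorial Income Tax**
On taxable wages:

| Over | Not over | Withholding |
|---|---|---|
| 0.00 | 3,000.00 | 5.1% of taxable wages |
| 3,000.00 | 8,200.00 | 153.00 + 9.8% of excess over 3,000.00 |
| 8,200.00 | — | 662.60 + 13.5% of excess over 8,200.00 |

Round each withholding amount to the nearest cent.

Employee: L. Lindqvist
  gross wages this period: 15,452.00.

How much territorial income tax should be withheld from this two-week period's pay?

1,641.62

Territorial Income Tax: taxable = 15,452.00
  662.60 + 13.5% × (15,452.00 − 8,200.00) = 662.60 + 13.5% × 7,252.00 = 1,641.62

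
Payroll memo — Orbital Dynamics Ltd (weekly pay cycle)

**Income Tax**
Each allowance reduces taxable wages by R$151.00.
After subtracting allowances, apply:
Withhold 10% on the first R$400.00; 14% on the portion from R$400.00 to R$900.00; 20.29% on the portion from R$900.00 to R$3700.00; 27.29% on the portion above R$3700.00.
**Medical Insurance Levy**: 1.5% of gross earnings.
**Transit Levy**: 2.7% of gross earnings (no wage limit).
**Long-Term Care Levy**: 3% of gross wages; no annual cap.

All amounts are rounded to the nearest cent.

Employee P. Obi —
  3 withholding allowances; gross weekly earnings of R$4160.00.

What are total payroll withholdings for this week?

Income Tax: taxable = R$4160.00 − 3×R$151.00 = R$3707.00
  R$678.12 + 27.29% × (R$3707.00 − R$3700.00) = R$678.12 + 27.29% × R$7.00 = R$680.03
Medical Insurance Levy: 1.5% × R$4160.00 = R$62.40
Transit Levy: 2.7% × R$4160.00 = R$112.32
Long-Term Care Levy: 3% × R$4160.00 = R$124.80
Total: R$680.03 + R$62.40 + R$112.32 + R$124.80 = R$979.55

R$979.55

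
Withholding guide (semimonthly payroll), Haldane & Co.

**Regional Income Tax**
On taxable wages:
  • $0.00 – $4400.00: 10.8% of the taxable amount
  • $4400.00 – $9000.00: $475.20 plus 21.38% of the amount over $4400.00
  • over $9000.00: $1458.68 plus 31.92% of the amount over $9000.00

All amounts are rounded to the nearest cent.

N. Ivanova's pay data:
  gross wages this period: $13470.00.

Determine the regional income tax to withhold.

$2885.50

Regional Income Tax: taxable = $13470.00
  $1458.68 + 31.92% × ($13470.00 − $9000.00) = $1458.68 + 31.92% × $4470.00 = $2885.50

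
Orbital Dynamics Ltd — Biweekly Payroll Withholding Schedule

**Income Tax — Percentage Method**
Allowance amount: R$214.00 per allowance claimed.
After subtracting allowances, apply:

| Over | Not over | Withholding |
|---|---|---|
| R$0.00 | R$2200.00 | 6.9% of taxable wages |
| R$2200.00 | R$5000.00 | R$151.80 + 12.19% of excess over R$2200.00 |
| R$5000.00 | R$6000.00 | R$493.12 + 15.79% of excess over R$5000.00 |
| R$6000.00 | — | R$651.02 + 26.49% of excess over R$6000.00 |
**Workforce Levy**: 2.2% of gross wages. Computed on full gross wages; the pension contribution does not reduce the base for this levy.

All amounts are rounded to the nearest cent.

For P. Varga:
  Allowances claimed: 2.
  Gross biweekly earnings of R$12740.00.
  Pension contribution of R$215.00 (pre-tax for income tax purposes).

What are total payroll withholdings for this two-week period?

R$2546.40

Income Tax: taxable = R$12740.00 − R$215.00 − 2×R$214.00 = R$12097.00
  R$651.02 + 26.49% × (R$12097.00 − R$6000.00) = R$651.02 + 26.49% × R$6097.00 = R$2266.12
Workforce Levy: 2.2% × R$12740.00 = R$280.28
Total: R$2266.12 + R$280.28 = R$2546.40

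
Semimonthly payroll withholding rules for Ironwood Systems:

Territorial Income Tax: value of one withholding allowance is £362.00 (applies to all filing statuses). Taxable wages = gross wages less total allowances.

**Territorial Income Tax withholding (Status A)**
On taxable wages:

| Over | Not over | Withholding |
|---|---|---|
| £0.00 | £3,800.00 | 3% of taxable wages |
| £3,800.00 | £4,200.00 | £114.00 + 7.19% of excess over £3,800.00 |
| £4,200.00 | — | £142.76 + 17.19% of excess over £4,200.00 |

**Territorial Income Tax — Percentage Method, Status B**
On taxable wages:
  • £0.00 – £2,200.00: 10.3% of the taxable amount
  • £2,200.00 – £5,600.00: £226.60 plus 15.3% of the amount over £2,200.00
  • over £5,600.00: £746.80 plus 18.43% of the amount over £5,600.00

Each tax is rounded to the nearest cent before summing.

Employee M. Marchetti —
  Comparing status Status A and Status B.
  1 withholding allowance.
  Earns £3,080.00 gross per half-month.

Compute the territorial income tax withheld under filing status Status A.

Territorial Income Tax (Status A): taxable = £3,080.00 − 1×£362.00 = £2,718.00
  3% × £2,718.00 = £81.54

£81.54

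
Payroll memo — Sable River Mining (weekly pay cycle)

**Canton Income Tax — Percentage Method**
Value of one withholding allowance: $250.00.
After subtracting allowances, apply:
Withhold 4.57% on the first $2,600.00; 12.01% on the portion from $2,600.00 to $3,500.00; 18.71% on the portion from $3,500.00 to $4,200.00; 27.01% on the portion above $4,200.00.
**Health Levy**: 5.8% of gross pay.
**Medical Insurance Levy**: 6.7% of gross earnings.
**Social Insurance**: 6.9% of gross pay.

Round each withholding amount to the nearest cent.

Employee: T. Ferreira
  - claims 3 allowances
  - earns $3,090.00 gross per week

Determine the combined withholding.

$706.40

Canton Income Tax: taxable = $3,090.00 − 3×$250.00 = $2,340.00
  4.57% × $2,340.00 = $106.94
Health Levy: 5.8% × $3,090.00 = $179.22
Medical Insurance Levy: 6.7% × $3,090.00 = $207.03
Social Insurance: 6.9% × $3,090.00 = $213.21
Total: $106.94 + $179.22 + $207.03 + $213.21 = $706.40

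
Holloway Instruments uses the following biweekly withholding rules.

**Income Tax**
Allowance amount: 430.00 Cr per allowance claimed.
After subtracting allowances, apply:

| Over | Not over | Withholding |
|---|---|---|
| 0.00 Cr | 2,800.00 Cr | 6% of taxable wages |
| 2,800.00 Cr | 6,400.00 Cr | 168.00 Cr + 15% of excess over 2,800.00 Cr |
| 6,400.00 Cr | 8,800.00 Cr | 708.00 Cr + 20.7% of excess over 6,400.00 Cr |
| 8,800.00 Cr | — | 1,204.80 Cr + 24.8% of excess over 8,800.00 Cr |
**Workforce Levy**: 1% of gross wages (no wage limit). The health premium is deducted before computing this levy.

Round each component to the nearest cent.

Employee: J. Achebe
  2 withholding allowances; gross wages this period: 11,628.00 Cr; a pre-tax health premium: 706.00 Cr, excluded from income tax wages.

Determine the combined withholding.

Income Tax: taxable = 11,628.00 Cr − 706.00 Cr − 2×430.00 Cr = 10,062.00 Cr
  1,204.80 Cr + 24.8% × (10,062.00 Cr − 8,800.00 Cr) = 1,204.80 Cr + 24.8% × 1,262.00 Cr = 1,517.78 Cr
Workforce Levy: 1% × 10,922.00 Cr = 109.22 Cr
Total: 1,517.78 Cr + 109.22 Cr = 1,627.00 Cr

1,627.00 Cr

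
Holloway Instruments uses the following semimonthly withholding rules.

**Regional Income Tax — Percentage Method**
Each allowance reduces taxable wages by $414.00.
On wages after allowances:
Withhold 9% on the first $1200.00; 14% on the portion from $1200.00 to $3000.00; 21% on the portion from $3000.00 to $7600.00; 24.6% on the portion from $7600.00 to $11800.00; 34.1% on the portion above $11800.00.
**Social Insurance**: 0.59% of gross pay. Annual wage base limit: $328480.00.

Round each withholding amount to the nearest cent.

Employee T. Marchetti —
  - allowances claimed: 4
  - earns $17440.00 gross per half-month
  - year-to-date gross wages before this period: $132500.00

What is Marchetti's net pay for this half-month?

$13619.36

Regional Income Tax: taxable = $17440.00 − 4×$414.00 = $15784.00
  $2359.20 + 34.1% × ($15784.00 − $11800.00) = $2359.20 + 34.1% × $3984.00 = $3717.74
Social Insurance: 0.59% × $17440.00 = $102.90
Total withheld: $3717.74 + $102.90 = $3820.64
Net pay: $17440.00 − $3820.64 = $13619.36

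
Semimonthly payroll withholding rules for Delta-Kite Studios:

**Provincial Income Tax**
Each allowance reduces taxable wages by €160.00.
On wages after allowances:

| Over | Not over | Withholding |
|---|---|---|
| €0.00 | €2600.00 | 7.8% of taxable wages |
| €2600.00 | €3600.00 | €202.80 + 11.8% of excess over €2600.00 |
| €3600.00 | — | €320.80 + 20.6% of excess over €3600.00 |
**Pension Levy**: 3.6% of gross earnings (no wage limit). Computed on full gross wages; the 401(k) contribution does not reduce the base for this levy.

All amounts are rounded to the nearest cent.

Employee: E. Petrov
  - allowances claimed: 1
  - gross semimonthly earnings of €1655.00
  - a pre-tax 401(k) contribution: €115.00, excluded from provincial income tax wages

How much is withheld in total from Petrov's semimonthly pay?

Provincial Income Tax: taxable = €1655.00 − €115.00 − 1×€160.00 = €1380.00
  7.8% × €1380.00 = €107.64
Pension Levy: 3.6% × €1655.00 = €59.58
Total: €107.64 + €59.58 = €167.22

€167.22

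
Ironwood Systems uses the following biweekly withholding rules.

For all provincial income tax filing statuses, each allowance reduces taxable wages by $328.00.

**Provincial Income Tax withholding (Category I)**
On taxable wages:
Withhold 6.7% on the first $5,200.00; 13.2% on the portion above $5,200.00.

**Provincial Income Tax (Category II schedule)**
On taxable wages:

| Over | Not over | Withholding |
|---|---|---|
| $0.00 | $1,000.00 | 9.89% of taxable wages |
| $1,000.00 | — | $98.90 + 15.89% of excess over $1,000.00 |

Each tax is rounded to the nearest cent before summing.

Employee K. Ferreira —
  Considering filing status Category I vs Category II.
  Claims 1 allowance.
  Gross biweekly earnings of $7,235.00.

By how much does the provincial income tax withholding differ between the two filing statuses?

Provincial Income Tax (Category I): taxable = $7,235.00 − 1×$328.00 = $6,907.00
  $348.40 + 13.2% × ($6,907.00 − $5,200.00) = $348.40 + 13.2% × $1,707.00 = $573.72
Provincial Income Tax (Category II): taxable = $7,235.00 − 1×$328.00 = $6,907.00
  $98.90 + 15.89% × ($6,907.00 − $1,000.00) = $98.90 + 15.89% × $5,907.00 = $1,037.52
Difference: |$573.72 − $1,037.52| = $463.80 (higher under Category II)

$463.80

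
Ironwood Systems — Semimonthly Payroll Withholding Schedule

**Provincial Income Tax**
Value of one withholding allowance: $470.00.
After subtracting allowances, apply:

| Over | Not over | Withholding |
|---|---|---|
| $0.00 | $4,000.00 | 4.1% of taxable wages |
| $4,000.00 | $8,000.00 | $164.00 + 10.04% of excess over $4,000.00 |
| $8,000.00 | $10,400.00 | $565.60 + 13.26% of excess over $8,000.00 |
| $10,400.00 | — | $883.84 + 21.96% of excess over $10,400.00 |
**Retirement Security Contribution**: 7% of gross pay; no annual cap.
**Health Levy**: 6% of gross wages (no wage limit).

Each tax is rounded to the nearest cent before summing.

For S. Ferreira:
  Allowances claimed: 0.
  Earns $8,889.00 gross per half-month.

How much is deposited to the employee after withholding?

Provincial Income Tax: taxable = $8,889.00
  $565.60 + 13.26% × ($8,889.00 − $8,000.00) = $565.60 + 13.26% × $889.00 = $683.48
Retirement Security Contribution: 7% × $8,889.00 = $622.23
Health Levy: 6% × $8,889.00 = $533.34
Total withheld: $683.48 + $622.23 + $533.34 = $1,839.05
Net pay: $8,889.00 − $1,839.05 = $7,049.95

$7,049.95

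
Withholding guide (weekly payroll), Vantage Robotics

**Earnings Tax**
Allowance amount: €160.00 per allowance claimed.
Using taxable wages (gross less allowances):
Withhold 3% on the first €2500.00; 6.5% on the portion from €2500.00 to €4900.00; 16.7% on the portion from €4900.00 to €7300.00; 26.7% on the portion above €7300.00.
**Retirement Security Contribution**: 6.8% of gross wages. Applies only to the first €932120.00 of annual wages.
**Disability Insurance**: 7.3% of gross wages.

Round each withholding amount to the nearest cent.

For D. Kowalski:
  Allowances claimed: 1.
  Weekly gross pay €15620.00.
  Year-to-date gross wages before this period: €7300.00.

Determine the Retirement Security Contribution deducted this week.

€1062.16

Retirement Security Contribution: 6.8% × €15620.00 = €1062.16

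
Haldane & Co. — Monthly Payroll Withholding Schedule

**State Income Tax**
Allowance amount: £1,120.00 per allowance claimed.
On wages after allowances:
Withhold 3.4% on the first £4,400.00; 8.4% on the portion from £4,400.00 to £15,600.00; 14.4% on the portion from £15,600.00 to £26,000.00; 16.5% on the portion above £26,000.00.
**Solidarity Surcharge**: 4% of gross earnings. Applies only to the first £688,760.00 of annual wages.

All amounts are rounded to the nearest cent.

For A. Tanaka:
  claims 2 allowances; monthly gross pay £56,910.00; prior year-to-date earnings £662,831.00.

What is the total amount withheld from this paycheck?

£8,355.71

State Income Tax: taxable = £56,910.00 − 2×£1,120.00 = £54,670.00
  £2,588.00 + 16.5% × (£54,670.00 − £26,000.00) = £2,588.00 + 16.5% × £28,670.00 = £7,318.55
Solidarity Surcharge: cap £688,760.00 − YTD £662,831.00 = £25,929.00 subject; 4% × £25,929.00 = £1,037.16
Total: £7,318.55 + £1,037.16 = £8,355.71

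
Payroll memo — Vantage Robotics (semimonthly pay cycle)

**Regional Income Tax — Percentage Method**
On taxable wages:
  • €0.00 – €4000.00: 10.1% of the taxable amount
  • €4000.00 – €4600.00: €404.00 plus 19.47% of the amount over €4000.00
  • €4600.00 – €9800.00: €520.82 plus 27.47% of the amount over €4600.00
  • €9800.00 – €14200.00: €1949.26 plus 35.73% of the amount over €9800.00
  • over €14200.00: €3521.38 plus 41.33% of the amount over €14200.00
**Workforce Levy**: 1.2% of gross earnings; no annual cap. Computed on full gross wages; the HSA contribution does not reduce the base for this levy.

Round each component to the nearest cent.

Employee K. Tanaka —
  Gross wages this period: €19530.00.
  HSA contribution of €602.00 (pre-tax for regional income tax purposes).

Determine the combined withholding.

€5709.82

Regional Income Tax: taxable = €19530.00 − €602.00 = €18928.00
  €3521.38 + 41.33% × (€18928.00 − €14200.00) = €3521.38 + 41.33% × €4728.00 = €5475.46
Workforce Levy: 1.2% × €19530.00 = €234.36
Total: €5475.46 + €234.36 = €5709.82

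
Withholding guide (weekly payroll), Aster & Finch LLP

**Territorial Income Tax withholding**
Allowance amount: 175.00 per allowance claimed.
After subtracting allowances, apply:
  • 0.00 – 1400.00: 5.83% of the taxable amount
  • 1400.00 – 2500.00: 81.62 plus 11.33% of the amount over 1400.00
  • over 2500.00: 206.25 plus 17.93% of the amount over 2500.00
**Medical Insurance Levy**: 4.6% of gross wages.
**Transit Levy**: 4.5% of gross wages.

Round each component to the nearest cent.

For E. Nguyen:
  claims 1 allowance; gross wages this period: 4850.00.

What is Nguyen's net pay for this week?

Territorial Income Tax: taxable = 4850.00 − 1×175.00 = 4675.00
  206.25 + 17.93% × (4675.00 − 2500.00) = 206.25 + 17.93% × 2175.00 = 596.23
Medical Insurance Levy: 4.6% × 4850.00 = 223.10
Transit Levy: 4.5% × 4850.00 = 218.25
Total withheld: 596.23 + 223.10 + 218.25 = 1037.58
Net pay: 4850.00 − 1037.58 = 3812.42

3812.42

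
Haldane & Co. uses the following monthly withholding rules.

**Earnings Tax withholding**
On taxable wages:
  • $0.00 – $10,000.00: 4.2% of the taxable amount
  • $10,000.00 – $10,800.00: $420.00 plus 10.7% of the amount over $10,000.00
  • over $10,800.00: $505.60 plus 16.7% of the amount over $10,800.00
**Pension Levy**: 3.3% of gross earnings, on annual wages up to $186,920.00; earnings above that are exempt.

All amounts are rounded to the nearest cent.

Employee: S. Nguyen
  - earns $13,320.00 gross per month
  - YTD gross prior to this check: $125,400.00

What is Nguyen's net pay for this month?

$11,954.00

Earnings Tax: taxable = $13,320.00
  $505.60 + 16.7% × ($13,320.00 − $10,800.00) = $505.60 + 16.7% × $2,520.00 = $926.44
Pension Levy: 3.3% × $13,320.00 = $439.56
Total withheld: $926.44 + $439.56 = $1,366.00
Net pay: $13,320.00 − $1,366.00 = $11,954.00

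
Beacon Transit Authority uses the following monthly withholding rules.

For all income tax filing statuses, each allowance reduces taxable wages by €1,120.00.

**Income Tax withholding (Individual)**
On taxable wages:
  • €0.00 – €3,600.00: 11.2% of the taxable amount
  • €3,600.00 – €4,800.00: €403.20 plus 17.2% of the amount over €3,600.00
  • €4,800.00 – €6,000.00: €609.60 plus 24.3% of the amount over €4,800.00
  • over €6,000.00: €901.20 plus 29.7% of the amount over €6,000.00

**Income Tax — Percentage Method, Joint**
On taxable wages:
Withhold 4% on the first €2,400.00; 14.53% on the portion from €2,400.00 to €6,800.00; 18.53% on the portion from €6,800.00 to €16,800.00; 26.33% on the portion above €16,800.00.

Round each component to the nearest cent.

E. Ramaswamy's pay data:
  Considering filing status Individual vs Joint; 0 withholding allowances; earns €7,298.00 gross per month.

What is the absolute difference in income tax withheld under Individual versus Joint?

€459.11

Income Tax (Individual): taxable = €7,298.00
  €901.20 + 29.7% × (€7,298.00 − €6,000.00) = €901.20 + 29.7% × €1,298.00 = €1,286.71
Income Tax (Joint): taxable = €7,298.00
  €735.32 + 18.53% × (€7,298.00 − €6,800.00) = €735.32 + 18.53% × €498.00 = €827.60
Difference: |€1,286.71 − €827.60| = €459.11 (higher under Individual)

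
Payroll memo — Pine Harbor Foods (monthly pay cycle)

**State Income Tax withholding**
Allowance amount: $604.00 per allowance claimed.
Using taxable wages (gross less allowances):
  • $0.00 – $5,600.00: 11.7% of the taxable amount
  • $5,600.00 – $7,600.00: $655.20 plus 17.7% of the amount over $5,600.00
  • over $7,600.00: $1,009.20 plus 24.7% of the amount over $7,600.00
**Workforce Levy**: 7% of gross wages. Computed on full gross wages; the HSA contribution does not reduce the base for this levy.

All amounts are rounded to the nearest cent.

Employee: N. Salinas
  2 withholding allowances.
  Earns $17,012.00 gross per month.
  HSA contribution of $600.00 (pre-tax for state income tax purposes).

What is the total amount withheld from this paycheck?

$4,078.23

State Income Tax: taxable = $17,012.00 − $600.00 − 2×$604.00 = $15,204.00
  $1,009.20 + 24.7% × ($15,204.00 − $7,600.00) = $1,009.20 + 24.7% × $7,604.00 = $2,887.39
Workforce Levy: 7% × $17,012.00 = $1,190.84
Total: $2,887.39 + $1,190.84 = $4,078.23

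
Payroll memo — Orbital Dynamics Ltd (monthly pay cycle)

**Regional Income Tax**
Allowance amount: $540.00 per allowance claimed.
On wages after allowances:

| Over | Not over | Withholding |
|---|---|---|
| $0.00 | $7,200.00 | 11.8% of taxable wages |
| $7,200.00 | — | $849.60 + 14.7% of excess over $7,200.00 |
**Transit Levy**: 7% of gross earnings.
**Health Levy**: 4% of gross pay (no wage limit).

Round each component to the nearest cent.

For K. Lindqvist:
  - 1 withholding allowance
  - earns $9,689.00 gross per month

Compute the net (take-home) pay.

$7,487.11

Regional Income Tax: taxable = $9,689.00 − 1×$540.00 = $9,149.00
  $849.60 + 14.7% × ($9,149.00 − $7,200.00) = $849.60 + 14.7% × $1,949.00 = $1,136.10
Transit Levy: 7% × $9,689.00 = $678.23
Health Levy: 4% × $9,689.00 = $387.56
Total withheld: $1,136.10 + $678.23 + $387.56 = $2,201.89
Net pay: $9,689.00 − $2,201.89 = $7,487.11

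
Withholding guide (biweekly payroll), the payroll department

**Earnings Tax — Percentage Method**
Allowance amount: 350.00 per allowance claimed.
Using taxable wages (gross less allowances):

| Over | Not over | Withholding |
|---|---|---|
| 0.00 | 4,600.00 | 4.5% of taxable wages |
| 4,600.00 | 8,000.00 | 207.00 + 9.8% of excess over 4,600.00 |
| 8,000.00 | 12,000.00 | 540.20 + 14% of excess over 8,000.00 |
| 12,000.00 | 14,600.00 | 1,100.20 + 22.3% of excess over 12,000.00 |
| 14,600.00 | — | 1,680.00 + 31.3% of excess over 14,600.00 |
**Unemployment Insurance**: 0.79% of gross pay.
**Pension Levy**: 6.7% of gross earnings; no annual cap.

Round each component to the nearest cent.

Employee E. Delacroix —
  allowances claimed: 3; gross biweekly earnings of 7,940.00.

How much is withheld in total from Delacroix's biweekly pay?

Earnings Tax: taxable = 7,940.00 − 3×350.00 = 6,890.00
  207.00 + 9.8% × (6,890.00 − 4,600.00) = 207.00 + 9.8% × 2,290.00 = 431.42
Unemployment Insurance: 0.79% × 7,940.00 = 62.73
Pension Levy: 6.7% × 7,940.00 = 531.98
Total: 431.42 + 62.73 + 531.98 = 1,026.13

1,026.13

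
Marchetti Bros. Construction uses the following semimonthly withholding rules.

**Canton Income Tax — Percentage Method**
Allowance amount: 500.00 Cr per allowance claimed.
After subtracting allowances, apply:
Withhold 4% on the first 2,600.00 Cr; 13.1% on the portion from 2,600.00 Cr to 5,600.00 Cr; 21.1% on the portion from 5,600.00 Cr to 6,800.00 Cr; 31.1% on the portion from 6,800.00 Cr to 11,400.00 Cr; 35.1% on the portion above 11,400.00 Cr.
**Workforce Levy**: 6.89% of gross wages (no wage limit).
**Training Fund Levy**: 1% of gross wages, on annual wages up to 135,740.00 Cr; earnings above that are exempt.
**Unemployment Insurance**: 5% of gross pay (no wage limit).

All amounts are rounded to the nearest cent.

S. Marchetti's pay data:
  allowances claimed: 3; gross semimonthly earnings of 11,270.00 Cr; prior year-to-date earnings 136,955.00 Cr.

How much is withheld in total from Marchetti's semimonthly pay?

3,013.87 Cr

Canton Income Tax: taxable = 11,270.00 Cr − 3×500.00 Cr = 9,770.00 Cr
  750.20 Cr + 31.1% × (9,770.00 Cr − 6,800.00 Cr) = 750.20 Cr + 31.1% × 2,970.00 Cr = 1,673.87 Cr
Workforce Levy: 6.89% × 11,270.00 Cr = 776.50 Cr
Training Fund Levy: YTD 136,955.00 Cr ≥ cap 135,740.00 Cr → 0.00 Cr
Unemployment Insurance: 5% × 11,270.00 Cr = 563.50 Cr
Total: 1,673.87 Cr + 776.50 Cr + 0.00 Cr + 563.50 Cr = 3,013.87 Cr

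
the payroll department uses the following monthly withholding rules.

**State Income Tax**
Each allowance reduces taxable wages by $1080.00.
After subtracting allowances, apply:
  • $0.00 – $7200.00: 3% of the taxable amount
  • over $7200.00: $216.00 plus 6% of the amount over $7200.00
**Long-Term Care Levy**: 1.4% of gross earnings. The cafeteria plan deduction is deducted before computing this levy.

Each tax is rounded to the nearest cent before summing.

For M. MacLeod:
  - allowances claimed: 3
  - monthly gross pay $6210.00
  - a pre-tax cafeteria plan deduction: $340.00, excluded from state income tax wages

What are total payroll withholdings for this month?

State Income Tax: taxable = $6210.00 − $340.00 − 3×$1080.00 = $2630.00
  3% × $2630.00 = $78.90
Long-Term Care Levy: 1.4% × $5870.00 = $82.18
Total: $78.90 + $82.18 = $161.08

$161.08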